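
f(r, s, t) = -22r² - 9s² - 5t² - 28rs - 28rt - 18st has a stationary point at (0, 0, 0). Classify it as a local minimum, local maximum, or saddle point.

The Hessian at the origin is H = [[-44, -28, -28], [-28, -18, -18], [-28, -18, -10]].
Symmetric row and column elimination reduces H to a congruent diagonal form with pivots -44, -2/11, 8.
That gives 1 positive, 2 negative pivots.
H is indefinite, so the origin is a saddle point.

saddle point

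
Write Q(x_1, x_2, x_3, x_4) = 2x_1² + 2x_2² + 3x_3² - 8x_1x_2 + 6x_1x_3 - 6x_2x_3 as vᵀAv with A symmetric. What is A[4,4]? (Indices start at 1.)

The coefficient of x_4² in Q is 0, and that is exactly A[4,4].

0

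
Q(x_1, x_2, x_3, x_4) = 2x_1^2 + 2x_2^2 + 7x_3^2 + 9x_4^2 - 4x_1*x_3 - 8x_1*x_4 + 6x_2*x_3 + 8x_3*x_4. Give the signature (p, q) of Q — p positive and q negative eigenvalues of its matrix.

(4, 0)

The symmetric matrix is A = [[2, 0, -2, -4], [0, 2, 3, 0], [-2, 3, 7, 4], [-4, 0, 4, 9]].
An LDLᵀ factorisation of A has diagonal entries 2, 2, 1/2, 1.
So there are 4 positive pivots.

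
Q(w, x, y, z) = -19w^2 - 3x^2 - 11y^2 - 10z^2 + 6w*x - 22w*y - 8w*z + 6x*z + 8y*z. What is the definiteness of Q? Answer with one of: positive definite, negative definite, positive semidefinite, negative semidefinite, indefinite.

The associated matrix is A = [[-19, 3, -11, -4], [3, -3, 0, 3], [-11, 0, -11, 4], [-4, 3, 4, -10]].
Row-reducing A symmetrically gives the diagonal entries -19, -48/19, -55/16, -6/11.
So there are 4 negative pivots.
Hence Q is negative definite.

negative definite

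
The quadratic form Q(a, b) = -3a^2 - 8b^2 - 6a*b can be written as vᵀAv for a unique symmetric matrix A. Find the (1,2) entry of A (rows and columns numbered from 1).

The coefficient of a·b in Q is -6. For a symmetric A this equals A[1,2] + A[2,1] = 2·A[1,2].
So A[1,2] = -6/2 = -3.

-3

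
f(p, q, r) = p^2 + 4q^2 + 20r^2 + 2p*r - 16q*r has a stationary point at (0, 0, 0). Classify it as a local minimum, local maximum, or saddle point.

The Hessian at the origin is H = [[2, 0, 2], [0, 8, -16], [2, -16, 40]].
Row-reducing H symmetrically gives the diagonal entries 2, 8, 6.
So there are 3 positive pivots.
H is positive definite, so the origin is a strict local minimum.

local minimum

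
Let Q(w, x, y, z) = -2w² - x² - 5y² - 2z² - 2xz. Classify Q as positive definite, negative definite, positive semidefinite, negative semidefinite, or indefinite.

The symmetric matrix is A = [[-2, 0, 0, 0], [0, -1, 0, -1], [0, 0, -5, 0], [0, -1, 0, -2]].
Row-reducing A symmetrically gives the diagonal entries -2, -1, -5, -1.
So there are 4 negative pivots.
Hence Q is negative definite.

negative definite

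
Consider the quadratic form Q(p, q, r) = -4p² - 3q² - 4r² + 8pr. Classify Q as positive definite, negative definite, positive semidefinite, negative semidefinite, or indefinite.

negative semidefinite

The associated matrix is A = [[-4, 0, 4], [0, -3, 0], [4, 0, -4]].
Applying the same elementary operations to the rows and columns of A produces a congruent diagonal matrix with entries -4, -3, 0.
Counting signs: 2 negative, 1 zero.
Hence Q is negative semidefinite.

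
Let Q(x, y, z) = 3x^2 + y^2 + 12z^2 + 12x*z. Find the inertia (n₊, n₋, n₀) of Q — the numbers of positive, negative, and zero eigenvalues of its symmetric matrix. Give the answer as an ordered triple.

The associated matrix is A = [[3, 0, 6], [0, 1, 0], [6, 0, 12]].
Symmetric row and column elimination reduces A to a congruent diagonal form with pivots 3, 1, 0.
That gives 2 positive, 1 zero pivots.

(2, 0, 1)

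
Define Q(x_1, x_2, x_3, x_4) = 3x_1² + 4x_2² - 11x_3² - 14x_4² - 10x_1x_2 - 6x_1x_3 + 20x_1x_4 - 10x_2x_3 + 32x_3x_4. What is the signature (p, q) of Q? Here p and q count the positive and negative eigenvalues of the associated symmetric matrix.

The symmetric matrix is A = [[3, -5, -3, 10], [-5, 4, -5, 0], [-3, -5, -11, 16], [10, 0, 16, -14]].
Congruent diagonalization of A (simultaneous row and column reduction) yields pivots 3, -13/3, 118/13, -20/59.
So there are 2 positive, 2 negative pivots.

(2, 2)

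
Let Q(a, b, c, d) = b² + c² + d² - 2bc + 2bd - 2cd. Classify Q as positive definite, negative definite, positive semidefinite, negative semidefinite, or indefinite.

Write A = [[0, 0, 0, 0], [0, 1, -1, 1], [0, -1, 1, -1], [0, 1, -1, 1]].
Congruent diagonalization of A (simultaneous row and column reduction) yields pivots 0, 1, 0, 0.
Counting signs: 1 positive, 3 zero.
Hence Q is positive semidefinite.

positive semidefinite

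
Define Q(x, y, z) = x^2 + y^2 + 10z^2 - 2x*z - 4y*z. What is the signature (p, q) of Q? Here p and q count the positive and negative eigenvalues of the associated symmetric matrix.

The symmetric matrix is A = [[1, 0, -1], [0, 1, -2], [-1, -2, 10]].
Congruent diagonalization of A (simultaneous row and column reduction) yields pivots 1, 1, 5.
So there are 3 positive pivots.

(3, 0)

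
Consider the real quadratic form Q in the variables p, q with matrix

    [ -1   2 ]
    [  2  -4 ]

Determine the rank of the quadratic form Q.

1

Row-reducing A symmetrically gives the diagonal entries -1, 0.
Counting signs: 1 negative, 1 zero.
The rank is the number of nonzero pivots: 1.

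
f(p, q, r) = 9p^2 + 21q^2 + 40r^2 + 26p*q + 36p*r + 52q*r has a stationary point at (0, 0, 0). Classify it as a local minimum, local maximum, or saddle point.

local minimum

The Hessian at the origin is H = [[18, 26, 36], [26, 42, 52], [36, 52, 80]].
An LDLᵀ factorisation of H has diagonal entries 18, 40/9, 8.
Counting signs: 3 positive.
H is positive definite, so the origin is a strict local minimum.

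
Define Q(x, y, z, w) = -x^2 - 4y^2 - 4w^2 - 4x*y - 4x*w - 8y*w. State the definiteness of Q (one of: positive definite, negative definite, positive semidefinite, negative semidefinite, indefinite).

The associated matrix is A = [[-1, -2, 0, -2], [-2, -4, 0, -4], [0, 0, 0, 0], [-2, -4, 0, -4]].
Row-reducing A symmetrically gives the diagonal entries -1, 0, 0, 0.
That gives 1 negative, 3 zero pivots.
Hence Q is negative semidefinite.

negative semidefinite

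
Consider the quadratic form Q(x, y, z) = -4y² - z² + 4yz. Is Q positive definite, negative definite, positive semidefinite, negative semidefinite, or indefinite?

negative semidefinite

The symmetric matrix is A = [[0, 0, 0], [0, -4, 2], [0, 2, -1]].
Row-reducing A symmetrically gives the diagonal entries 0, -4, 0.
That gives 1 negative, 2 zero pivots.
Hence Q is negative semidefinite.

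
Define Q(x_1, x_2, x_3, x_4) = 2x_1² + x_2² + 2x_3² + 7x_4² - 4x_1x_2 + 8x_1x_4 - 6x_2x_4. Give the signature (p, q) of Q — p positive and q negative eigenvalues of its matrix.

(2, 1)

Write A = [[2, -2, 0, 4], [-2, 1, 0, -3], [0, 0, 2, 0], [4, -3, 0, 7]].
Applying the same elementary operations to the rows and columns of A produces a congruent diagonal matrix with entries 2, -1, 2, 0.
Counting signs: 2 positive, 1 negative, 1 zero.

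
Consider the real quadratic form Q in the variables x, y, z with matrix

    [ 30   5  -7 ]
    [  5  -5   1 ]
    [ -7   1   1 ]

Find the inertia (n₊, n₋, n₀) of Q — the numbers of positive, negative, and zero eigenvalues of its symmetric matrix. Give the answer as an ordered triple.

Applying the same elementary operations to the rows and columns of A produces a congruent diagonal matrix with entries 30, -35/6, 6/35.
So there are 2 positive, 1 negative pivots.

(2, 1, 0)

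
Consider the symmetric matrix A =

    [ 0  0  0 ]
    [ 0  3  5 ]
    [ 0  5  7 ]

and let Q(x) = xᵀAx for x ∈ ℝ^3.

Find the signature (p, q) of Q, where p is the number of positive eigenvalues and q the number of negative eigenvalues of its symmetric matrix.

(1, 1)

Row-reducing A symmetrically gives the diagonal entries 0, 3, -4/3.
So there are 1 positive, 1 negative, 1 zero pivots.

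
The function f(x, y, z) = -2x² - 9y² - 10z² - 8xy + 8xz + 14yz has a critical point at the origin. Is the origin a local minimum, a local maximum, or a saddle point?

The Hessian at the origin is H = [[-4, -8, 8], [-8, -18, 14], [8, 14, -20]].
Row-reducing H symmetrically gives the diagonal entries -4, -2, -2.
That gives 3 negative pivots.
H is negative definite, so the origin is a strict local maximum.

local maximum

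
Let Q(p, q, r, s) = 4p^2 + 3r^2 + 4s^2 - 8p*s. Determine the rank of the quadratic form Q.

The symmetric matrix is A = [[4, 0, 0, -4], [0, 0, 0, 0], [0, 0, 3, 0], [-4, 0, 0, 4]].
Applying the same elementary operations to the rows and columns of A produces a congruent diagonal matrix with entries 4, 0, 3, 0.
So there are 2 positive, 2 zero pivots.
The rank is the number of nonzero pivots: 2.

2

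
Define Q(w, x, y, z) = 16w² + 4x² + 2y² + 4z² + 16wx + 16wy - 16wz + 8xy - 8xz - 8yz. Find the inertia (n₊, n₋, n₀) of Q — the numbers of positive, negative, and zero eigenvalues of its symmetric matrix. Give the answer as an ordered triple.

(1, 1, 2)

Write A = [[16, 8, 8, -8], [8, 4, 4, -4], [8, 4, 2, -4], [-8, -4, -4, 4]].
Symmetric row and column elimination reduces A to a congruent diagonal form with pivots 16, 0, -2, 0.
So there are 1 positive, 1 negative, 2 zero pivots.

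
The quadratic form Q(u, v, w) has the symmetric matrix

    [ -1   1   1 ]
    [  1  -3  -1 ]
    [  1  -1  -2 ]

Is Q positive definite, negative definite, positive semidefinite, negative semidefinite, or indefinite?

An LDLᵀ factorisation of A has diagonal entries -1, -2, -1.
Counting signs: 3 negative.
Hence Q is negative definite.

negative definite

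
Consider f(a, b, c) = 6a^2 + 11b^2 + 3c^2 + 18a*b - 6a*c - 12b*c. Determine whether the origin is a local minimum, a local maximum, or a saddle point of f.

The Hessian at the origin is H = [[12, 18, -6], [18, 22, -12], [-6, -12, 6]].
Symmetric row and column elimination reduces H to a congruent diagonal form with pivots 12, -5, 24/5.
So there are 2 positive, 1 negative pivots.
H is indefinite, so the origin is a saddle point.

saddle point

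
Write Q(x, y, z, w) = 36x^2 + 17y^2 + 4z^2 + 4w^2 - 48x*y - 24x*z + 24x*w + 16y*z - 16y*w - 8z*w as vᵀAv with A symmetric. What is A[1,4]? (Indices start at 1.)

The coefficient of x·w in Q is 24. For a symmetric A this equals A[1,4] + A[4,1] = 2·A[1,4].
So A[1,4] = 24/2 = 12.

12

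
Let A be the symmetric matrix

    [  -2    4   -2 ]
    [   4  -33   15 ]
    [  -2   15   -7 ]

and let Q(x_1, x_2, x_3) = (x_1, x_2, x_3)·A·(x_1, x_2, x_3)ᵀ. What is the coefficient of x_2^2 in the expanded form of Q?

The coefficient of x_2^2 is the diagonal entry A[2,2] = -33.

-33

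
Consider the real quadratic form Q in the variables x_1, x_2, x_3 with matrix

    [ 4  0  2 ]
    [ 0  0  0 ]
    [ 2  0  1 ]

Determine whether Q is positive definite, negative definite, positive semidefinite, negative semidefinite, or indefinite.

positive semidefinite

Applying the same elementary operations to the rows and columns of A produces a congruent diagonal matrix with entries 4, 0, 0.
So there are 1 positive, 2 zero pivots.
Hence Q is positive semidefinite.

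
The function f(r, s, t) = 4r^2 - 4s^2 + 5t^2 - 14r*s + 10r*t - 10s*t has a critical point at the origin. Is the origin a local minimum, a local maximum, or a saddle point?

saddle point

The Hessian at the origin is H = [[8, -14, 10], [-14, -8, -10], [10, -10, 10]].
Symmetric row and column elimination reduces H to a congruent diagonal form with pivots 8, -65/2, -10/13.
Counting signs: 1 positive, 2 negative.
H is indefinite, so the origin is a saddle point.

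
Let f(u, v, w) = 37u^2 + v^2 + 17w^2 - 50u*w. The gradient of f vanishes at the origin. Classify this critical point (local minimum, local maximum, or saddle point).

The Hessian at the origin is H = [[74, 0, -50], [0, 2, 0], [-50, 0, 34]].
Applying the same elementary operations to the rows and columns of H produces a congruent diagonal matrix with entries 74, 2, 8/37.
That gives 3 positive pivots.
H is positive definite, so the origin is a strict local minimum.

local minimum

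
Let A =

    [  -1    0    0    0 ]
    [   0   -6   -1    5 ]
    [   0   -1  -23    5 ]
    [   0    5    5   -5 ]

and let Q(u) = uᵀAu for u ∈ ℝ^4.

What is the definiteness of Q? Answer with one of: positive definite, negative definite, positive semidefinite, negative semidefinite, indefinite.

Leading principal minors: Δ_1 = -1, Δ_2 = 6, Δ_3 = -137, Δ_4 = 10.
The signs alternate starting with Δ_1 < 0, so by Sylvester's criterion Q is negative definite.

negative definite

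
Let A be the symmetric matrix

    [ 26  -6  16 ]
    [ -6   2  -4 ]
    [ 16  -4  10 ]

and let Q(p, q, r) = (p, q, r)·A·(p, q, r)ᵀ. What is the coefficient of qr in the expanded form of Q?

The coefficient of qr is A[2,3] + A[3,2] = 2·(-4) = -8.

-8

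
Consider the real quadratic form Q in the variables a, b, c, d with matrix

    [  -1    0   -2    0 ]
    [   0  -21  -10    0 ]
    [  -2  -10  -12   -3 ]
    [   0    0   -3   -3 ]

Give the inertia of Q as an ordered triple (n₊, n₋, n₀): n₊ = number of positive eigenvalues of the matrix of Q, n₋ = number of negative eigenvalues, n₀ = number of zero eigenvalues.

(0, 4, 0)

Applying the same elementary operations to the rows and columns of A produces a congruent diagonal matrix with entries -1, -21, -68/21, -15/68.
That gives 4 negative pivots.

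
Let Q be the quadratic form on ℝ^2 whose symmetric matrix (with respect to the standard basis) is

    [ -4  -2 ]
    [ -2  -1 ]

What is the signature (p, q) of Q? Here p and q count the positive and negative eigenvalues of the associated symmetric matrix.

(0, 1)

Symmetric row and column elimination reduces A to a congruent diagonal form with pivots -4, 0.
Counting signs: 1 negative, 1 zero.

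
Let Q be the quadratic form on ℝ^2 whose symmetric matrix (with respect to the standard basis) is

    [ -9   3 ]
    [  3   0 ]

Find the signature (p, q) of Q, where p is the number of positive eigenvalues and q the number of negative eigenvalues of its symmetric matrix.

Applying the same elementary operations to the rows and columns of A produces a congruent diagonal matrix with entries -9, 1.
So there are 1 positive, 1 negative pivots.

(1, 1)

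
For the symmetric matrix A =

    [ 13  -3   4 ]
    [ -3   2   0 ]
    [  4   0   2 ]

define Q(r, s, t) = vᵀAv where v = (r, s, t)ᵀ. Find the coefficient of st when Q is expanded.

The coefficient of st is A[2,3] + A[3,2] = 2·0 = 0.

0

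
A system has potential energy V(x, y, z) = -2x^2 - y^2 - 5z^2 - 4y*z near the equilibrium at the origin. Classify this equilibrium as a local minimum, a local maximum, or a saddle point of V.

local maximum

The Hessian at the origin is H = [[-4, 0, 0], [0, -2, -4], [0, -4, -10]].
Row-reducing H symmetrically gives the diagonal entries -4, -2, -2.
Counting signs: 3 negative.
H is negative definite, so the origin is a strict local maximum.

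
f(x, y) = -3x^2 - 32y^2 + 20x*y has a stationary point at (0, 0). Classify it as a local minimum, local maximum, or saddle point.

The Hessian at the origin is H = [[-6, 20], [20, -64]].
det H = -6·-64 − (20)² = -16 < 0, so H is indefinite.
Therefore the origin is a saddle point.

saddle point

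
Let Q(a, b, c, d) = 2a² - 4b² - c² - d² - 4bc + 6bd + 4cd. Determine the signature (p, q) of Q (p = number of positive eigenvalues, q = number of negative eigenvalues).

(2, 2)

The symmetric matrix is A = [[2, 0, 0, 0], [0, -4, -2, 3], [0, -2, -1, 2], [0, 3, 2, -1]].
By Sylvester's law of inertia any congruent diagonalization of A has 2 positive, 2 negative and 0 zero entries.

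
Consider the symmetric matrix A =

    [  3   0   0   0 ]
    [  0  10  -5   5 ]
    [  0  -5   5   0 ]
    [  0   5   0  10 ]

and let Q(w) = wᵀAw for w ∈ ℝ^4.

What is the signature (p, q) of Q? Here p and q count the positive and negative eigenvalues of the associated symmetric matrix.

(4, 0)

An LDLᵀ factorisation of A has diagonal entries 3, 10, 5/2, 5.
Counting signs: 4 positive.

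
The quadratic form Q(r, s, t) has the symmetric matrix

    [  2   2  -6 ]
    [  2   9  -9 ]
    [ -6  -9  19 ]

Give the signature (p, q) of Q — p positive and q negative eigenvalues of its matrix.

(2, 1)

Applying the same elementary operations to the rows and columns of A produces a congruent diagonal matrix with entries 2, 7, -2/7.
So there are 2 positive, 1 negative pivots.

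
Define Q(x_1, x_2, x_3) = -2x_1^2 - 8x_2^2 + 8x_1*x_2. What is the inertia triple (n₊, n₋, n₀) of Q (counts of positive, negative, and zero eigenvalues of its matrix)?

(0, 1, 2)

Write A = [[-2, 4, 0], [4, -8, 0], [0, 0, 0]].
Row-reducing A symmetrically gives the diagonal entries -2, 0, 0.
Counting signs: 1 negative, 2 zero.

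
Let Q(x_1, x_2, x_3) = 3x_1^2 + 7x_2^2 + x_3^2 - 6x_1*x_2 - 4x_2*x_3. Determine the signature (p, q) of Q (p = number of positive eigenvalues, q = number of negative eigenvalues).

(2, 0)

The associated matrix is A = [[3, -3, 0], [-3, 7, -2], [0, -2, 1]].
Congruent diagonalization of A (simultaneous row and column reduction) yields pivots 3, 4, 0.
So there are 2 positive, 1 zero pivots.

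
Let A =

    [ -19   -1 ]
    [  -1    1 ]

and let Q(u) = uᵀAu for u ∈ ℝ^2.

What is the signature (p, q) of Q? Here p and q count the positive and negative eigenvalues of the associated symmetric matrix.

(1, 1)

Symmetric row and column elimination reduces A to a congruent diagonal form with pivots -19, 20/19.
That gives 1 positive, 1 negative pivots.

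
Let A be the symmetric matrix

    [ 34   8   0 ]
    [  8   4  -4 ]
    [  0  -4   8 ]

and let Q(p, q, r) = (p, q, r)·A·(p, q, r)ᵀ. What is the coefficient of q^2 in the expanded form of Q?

The coefficient of q^2 is the diagonal entry A[2,2] = 4.

4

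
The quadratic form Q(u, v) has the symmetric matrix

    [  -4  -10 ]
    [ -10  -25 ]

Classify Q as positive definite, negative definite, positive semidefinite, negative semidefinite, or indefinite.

Row-reducing A symmetrically gives the diagonal entries -4, 0.
Counting signs: 1 negative, 1 zero.
Hence Q is negative semidefinite.

negative semidefinite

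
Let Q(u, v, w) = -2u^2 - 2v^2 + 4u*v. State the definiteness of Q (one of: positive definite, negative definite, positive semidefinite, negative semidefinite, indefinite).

negative semidefinite

The associated matrix is A = [[-2, 2, 0], [2, -2, 0], [0, 0, 0]].
Congruent diagonalization of A (simultaneous row and column reduction) yields pivots -2, 0, 0.
So there are 1 negative, 2 zero pivots.
Hence Q is negative semidefinite.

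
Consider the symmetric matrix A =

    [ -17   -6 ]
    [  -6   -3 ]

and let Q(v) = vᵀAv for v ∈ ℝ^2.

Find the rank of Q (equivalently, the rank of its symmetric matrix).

2

Applying the same elementary operations to the rows and columns of A produces a congruent diagonal matrix with entries -17, -15/17.
So there are 2 negative pivots.
The rank is the number of nonzero pivots: 2.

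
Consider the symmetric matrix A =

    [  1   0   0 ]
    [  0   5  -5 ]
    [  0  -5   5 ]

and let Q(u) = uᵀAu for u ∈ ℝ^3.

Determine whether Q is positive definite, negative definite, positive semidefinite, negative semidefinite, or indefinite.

positive semidefinite

Row-reducing A symmetrically gives the diagonal entries 1, 5, 0.
Counting signs: 2 positive, 1 zero.
Hence Q is positive semidefinite.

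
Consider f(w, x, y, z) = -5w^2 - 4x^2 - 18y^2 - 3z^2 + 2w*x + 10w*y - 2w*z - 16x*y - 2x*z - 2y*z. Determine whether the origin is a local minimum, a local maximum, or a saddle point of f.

The Hessian at the origin is H = [[-10, 2, 10, -2], [2, -8, -16, -2], [10, -16, -36, -2], [-2, -2, -2, -6]].
Symmetric row and column elimination reduces H to a congruent diagonal form with pivots -10, -38/5, -4/19, -4.
So there are 4 negative pivots.
H is negative definite, so the origin is a strict local maximum.

local maximum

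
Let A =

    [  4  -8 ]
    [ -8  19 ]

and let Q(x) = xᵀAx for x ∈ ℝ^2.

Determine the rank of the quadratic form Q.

Symmetric row and column elimination reduces A to a congruent diagonal form with pivots 4, 3.
Counting signs: 2 positive.
The rank is the number of nonzero pivots: 2.

2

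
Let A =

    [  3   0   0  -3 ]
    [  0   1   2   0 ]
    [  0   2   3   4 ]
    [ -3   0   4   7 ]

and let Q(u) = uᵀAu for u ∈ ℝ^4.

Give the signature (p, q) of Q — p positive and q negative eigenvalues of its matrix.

(3, 1)

Congruent diagonalization of A (simultaneous row and column reduction) yields pivots 3, 1, -1, 20.
Counting signs: 3 positive, 1 negative.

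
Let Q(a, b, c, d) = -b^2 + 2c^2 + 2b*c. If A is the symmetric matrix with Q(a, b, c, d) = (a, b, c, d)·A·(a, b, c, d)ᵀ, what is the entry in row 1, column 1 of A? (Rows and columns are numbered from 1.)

0

The coefficient of a^2 in Q is 0, and that is exactly A[1,1].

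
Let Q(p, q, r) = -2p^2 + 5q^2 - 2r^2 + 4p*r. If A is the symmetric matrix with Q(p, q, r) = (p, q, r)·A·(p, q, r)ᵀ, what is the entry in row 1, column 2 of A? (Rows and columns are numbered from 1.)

The coefficient of p·q in Q is 0. For a symmetric A this equals A[1,2] + A[2,1] = 2·A[1,2].
So A[1,2] = 0/2 = 0.

0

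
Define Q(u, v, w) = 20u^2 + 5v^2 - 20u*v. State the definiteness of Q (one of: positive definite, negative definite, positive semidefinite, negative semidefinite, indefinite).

The associated matrix is A = [[20, -10, 0], [-10, 5, 0], [0, 0, 0]].
Congruent diagonalization of A (simultaneous row and column reduction) yields pivots 20, 0, 0.
Counting signs: 1 positive, 2 zero.
Hence Q is positive semidefinite.

positive semidefinite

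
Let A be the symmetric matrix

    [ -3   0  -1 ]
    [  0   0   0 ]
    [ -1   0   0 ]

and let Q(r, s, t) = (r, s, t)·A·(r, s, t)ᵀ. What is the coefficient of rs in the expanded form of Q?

0

The coefficient of rs is A[1,2] + A[2,1] = 2·0 = 0.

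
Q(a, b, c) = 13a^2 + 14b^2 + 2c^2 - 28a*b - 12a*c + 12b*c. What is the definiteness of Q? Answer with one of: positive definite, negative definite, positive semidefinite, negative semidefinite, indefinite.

indefinite

The symmetric matrix is A = [[13, -14, -6], [-14, 14, 6], [-6, 6, 2]].
Congruent diagonalization of A (simultaneous row and column reduction) yields pivots 13, -14/13, -4/7.
So there are 1 positive, 2 negative pivots.
Hence Q is indefinite.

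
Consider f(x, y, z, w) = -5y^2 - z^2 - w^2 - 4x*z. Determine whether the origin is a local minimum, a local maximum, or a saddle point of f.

The Hessian at the origin is H = [[0, 0, -4, 0], [0, -10, 0, 0], [-4, 0, -2, 0], [0, 0, 0, -2]].
H is indefinite, so the origin is a saddle point.

saddle point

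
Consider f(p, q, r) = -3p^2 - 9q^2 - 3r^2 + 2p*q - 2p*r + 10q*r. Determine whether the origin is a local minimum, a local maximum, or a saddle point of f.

local maximum

The Hessian at the origin is H = [[-6, 2, -2], [2, -18, 10], [-2, 10, -6]].
An LDLᵀ factorisation of H has diagonal entries -6, -52/3, -4/13.
So there are 3 negative pivots.
H is negative definite, so the origin is a strict local maximum.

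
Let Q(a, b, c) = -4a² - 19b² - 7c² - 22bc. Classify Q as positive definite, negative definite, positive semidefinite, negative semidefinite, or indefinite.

The symmetric matrix of Q is A = [[-4, 0, 0], [0, -19, -11], [0, -11, -7]].
Leading principal minors: Δ_1 = -4, Δ_2 = 76, Δ_3 = -48.
The signs alternate starting with Δ_1 < 0, so by Sylvester's criterion Q is negative definite.

negative definite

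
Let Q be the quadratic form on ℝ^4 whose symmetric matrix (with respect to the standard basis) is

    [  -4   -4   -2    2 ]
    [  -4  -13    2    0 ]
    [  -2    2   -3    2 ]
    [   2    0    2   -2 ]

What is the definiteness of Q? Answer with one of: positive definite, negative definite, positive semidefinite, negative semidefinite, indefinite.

negative definite

Applying the same elementary operations to the rows and columns of A produces a congruent diagonal matrix with entries -4, -9, -2/9, -1/2.
Counting signs: 4 negative.
Hence Q is negative definite.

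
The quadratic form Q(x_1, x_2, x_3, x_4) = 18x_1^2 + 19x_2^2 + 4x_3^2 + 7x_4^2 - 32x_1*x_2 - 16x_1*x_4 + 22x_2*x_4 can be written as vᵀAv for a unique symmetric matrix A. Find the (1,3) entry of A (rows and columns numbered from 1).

The coefficient of x_1·x_3 in Q is 0. For a symmetric A this equals A[1,3] + A[3,1] = 2·A[1,3].
So A[1,3] = 0/2 = 0.

0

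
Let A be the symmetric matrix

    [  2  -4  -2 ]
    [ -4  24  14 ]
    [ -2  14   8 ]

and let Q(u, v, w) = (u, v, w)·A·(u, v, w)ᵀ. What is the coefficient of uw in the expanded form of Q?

-4

The coefficient of uw is A[1,3] + A[3,1] = 2·(-2) = -4.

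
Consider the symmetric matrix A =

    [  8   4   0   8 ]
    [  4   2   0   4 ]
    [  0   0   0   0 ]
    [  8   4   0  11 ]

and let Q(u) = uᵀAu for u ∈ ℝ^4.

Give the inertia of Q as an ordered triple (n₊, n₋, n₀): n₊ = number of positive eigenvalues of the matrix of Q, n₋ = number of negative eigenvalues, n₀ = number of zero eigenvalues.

(2, 0, 2)

Row-reducing A symmetrically gives the diagonal entries 8, 0, 0, 3.
That gives 2 positive, 2 zero pivots.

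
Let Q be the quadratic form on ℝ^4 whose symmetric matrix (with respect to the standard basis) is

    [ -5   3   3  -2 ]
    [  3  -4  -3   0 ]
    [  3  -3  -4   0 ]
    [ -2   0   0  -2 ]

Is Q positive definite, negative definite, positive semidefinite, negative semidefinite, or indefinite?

Congruent diagonalization of A (simultaneous row and column reduction) yields pivots -5, -11/5, -17/11, -6/17.
So there are 4 negative pivots.
Hence Q is negative definite.

negative definite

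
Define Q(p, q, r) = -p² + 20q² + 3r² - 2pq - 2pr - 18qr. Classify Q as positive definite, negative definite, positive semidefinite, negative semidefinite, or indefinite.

The associated matrix is A = [[-1, -1, -1], [-1, 20, -9], [-1, -9, 3]].
Applying the same elementary operations to the rows and columns of A produces a congruent diagonal matrix with entries -1, 21, 20/21.
So there are 2 positive, 1 negative pivots.
Hence Q is indefinite.

indefinite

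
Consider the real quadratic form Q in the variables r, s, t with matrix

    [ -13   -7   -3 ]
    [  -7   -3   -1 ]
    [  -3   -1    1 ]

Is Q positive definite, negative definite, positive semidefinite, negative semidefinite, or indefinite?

Applying the same elementary operations to the rows and columns of A produces a congruent diagonal matrix with entries -13, 10/13, 6/5.
So there are 2 positive, 1 negative pivots.
Hence Q is indefinite.

indefinite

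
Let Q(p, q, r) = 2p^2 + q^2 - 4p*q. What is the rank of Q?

2

Write A = [[2, -2, 0], [-2, 1, 0], [0, 0, 0]].
Congruent diagonalization of A (simultaneous row and column reduction) yields pivots 2, -1, 0.
That gives 1 positive, 1 negative, 1 zero pivots.
The rank is the number of nonzero pivots: 2.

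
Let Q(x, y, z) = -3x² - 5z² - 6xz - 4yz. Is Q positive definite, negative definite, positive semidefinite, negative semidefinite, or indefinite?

indefinite

The symmetric matrix is A = [[-3, 0, -3], [0, 0, -2], [-3, -2, -5]].
A is congruent to a diagonal matrix with 1 positive, 2 negative and 0 zero entries, so Q is indefinite.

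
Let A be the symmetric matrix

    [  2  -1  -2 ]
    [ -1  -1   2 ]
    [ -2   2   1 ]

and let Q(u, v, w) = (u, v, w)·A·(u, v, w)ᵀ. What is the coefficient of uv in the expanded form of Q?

The coefficient of uv is A[1,2] + A[2,1] = 2·(-1) = -2.

-2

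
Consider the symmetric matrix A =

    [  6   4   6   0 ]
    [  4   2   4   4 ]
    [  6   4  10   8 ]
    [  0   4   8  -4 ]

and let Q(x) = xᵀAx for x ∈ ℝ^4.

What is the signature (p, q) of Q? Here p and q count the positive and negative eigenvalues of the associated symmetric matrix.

Row-reducing A symmetrically gives the diagonal entries 6, -2/3, 4, 4.
That gives 3 positive, 1 negative pivots.

(3, 1)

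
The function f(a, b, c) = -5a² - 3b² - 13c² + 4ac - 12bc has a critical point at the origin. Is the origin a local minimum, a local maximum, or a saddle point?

local maximum

The Hessian at the origin is H = [[-10, 0, 4], [0, -6, -12], [4, -12, -26]].
An LDLᵀ factorisation of H has diagonal entries -10, -6, -2/5.
So there are 3 negative pivots.
H is negative definite, so the origin is a strict local maximum.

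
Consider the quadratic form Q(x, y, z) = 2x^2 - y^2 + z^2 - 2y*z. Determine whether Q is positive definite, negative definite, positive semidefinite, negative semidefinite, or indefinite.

indefinite

The associated matrix is A = [[2, 0, 0], [0, -1, -1], [0, -1, 1]].
An LDLᵀ factorisation of A has diagonal entries 2, -1, 2.
That gives 2 positive, 1 negative pivots.
Hence Q is indefinite.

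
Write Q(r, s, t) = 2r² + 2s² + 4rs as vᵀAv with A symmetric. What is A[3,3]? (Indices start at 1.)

0

The coefficient of t² in Q is 0, and that is exactly A[3,3].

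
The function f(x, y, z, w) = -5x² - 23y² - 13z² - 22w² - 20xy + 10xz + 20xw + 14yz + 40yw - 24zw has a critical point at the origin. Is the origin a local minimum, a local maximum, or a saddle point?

local maximum

The Hessian at the origin is H = [[-10, -20, 10, 20], [-20, -46, 14, 40], [10, 14, -26, -24], [20, 40, -24, -44]].
Row-reducing H symmetrically gives the diagonal entries -10, -6, -10, -12/5.
Counting signs: 4 negative.
H is negative definite, so the origin is a strict local maximum.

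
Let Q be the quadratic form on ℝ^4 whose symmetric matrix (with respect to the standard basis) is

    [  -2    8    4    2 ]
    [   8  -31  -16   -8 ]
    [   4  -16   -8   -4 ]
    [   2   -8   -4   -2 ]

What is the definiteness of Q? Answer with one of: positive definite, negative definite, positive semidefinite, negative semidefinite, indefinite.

indefinite

Applying the same elementary operations to the rows and columns of A produces a congruent diagonal matrix with entries -2, 1, 0, 0.
That gives 1 positive, 1 negative, 2 zero pivots.
Hence Q is indefinite.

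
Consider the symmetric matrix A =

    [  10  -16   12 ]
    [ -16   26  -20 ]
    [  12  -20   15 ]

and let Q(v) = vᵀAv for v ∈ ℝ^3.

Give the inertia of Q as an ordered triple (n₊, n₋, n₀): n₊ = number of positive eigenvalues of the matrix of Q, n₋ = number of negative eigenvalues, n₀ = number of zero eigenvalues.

Symmetric row and column elimination reduces A to a congruent diagonal form with pivots 10, 2/5, -1.
So there are 2 positive, 1 negative pivots.

(2, 1, 0)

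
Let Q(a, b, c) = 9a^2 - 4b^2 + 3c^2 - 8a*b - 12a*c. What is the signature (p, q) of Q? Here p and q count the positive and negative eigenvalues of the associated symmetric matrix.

(2, 1)

The associated matrix is A = [[9, -4, -6], [-4, -4, 0], [-6, 0, 3]].
Congruent diagonalization of A (simultaneous row and column reduction) yields pivots 9, -52/9, 3/13.
Counting signs: 2 positive, 1 negative.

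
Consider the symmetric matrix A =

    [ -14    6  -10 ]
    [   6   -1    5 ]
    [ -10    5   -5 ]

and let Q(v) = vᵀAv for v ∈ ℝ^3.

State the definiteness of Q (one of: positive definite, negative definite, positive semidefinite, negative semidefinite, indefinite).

indefinite

Applying the same elementary operations to the rows and columns of A produces a congruent diagonal matrix with entries -14, 11/7, 20/11.
So there are 2 positive, 1 negative pivots.
Hence Q is indefinite.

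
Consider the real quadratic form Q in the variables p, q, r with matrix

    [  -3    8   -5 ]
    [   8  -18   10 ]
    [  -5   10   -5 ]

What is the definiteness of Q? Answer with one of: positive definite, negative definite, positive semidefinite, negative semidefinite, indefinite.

indefinite

Applying the same elementary operations to the rows and columns of A produces a congruent diagonal matrix with entries -3, 10/3, 0.
So there are 1 positive, 1 negative, 1 zero pivots.
Hence Q is indefinite.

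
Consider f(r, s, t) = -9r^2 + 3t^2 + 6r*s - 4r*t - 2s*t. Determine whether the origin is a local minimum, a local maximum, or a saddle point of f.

saddle point

The Hessian at the origin is H = [[-18, 6, -4], [6, 0, -2], [-4, -2, 6]].
Row-reducing H symmetrically gives the diagonal entries -18, 2, 4/3.
Counting signs: 2 positive, 1 negative.
H is indefinite, so the origin is a saddle point.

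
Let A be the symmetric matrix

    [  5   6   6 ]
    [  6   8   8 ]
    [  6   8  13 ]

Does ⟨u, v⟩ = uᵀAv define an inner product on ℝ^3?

yes

Leading principal minors: Δ_1 = 5, Δ_2 = 4, Δ_3 = 20.
All leading principal minors are positive, so by Sylvester's criterion Q is positive definite.
⟨·,·⟩ is an inner product exactly when A is positive definite.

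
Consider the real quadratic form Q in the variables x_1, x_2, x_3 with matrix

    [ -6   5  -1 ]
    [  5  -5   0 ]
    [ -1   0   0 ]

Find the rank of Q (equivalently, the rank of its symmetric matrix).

Row-reducing A symmetrically gives the diagonal entries -6, -5/6, 1.
So there are 1 positive, 2 negative pivots.
The rank is the number of nonzero pivots: 3.

3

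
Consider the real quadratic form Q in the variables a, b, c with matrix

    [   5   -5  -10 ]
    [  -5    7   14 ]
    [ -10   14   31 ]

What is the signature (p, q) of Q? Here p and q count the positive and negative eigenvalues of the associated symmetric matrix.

Applying the same elementary operations to the rows and columns of A produces a congruent diagonal matrix with entries 5, 2, 3.
So there are 3 positive pivots.

(3, 0)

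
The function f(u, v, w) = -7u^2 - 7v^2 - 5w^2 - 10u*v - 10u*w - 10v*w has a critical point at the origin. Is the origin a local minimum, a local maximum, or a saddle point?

local maximum

The Hessian at the origin is H = [[-14, -10, -10], [-10, -14, -10], [-10, -10, -10]].
Symmetric row and column elimination reduces H to a congruent diagonal form with pivots -14, -48/7, -5/3.
Counting signs: 3 negative.
H is negative definite, so the origin is a strict local maximum.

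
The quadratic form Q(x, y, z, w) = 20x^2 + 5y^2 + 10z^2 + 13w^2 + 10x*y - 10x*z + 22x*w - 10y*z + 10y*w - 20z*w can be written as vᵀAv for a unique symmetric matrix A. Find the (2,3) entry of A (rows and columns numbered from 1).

The coefficient of y·z in Q is -10. For a symmetric A this equals A[2,3] + A[3,2] = 2·A[2,3].
So A[2,3] = -10/2 = -5.

-5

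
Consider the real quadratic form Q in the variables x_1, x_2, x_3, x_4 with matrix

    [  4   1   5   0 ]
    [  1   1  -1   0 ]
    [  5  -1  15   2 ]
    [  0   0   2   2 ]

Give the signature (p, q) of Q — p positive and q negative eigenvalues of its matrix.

(3, 0)

Congruent diagonalization of A (simultaneous row and column reduction) yields pivots 4, 3/4, 2, 0.
Counting signs: 3 positive, 1 zero.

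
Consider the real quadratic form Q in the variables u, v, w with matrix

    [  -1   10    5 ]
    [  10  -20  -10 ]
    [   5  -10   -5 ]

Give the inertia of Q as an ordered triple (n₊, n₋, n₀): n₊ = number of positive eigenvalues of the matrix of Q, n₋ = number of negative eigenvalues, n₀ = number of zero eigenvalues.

(1, 1, 1)

Symmetric row and column elimination reduces A to a congruent diagonal form with pivots -1, 80, 0.
That gives 1 positive, 1 negative, 1 zero pivots.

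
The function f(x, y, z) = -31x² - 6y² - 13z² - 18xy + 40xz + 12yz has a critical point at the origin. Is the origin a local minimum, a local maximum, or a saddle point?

The Hessian at the origin is H = [[-62, -18, 40], [-18, -12, 12], [40, 12, -26]].
An LDLᵀ factorisation of H has diagonal entries -62, -210/31, -6/35.
That gives 3 negative pivots.
H is negative definite, so the origin is a strict local maximum.

local maximum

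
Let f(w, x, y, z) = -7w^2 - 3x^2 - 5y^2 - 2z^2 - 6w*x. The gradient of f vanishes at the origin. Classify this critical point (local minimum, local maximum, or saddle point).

local maximum

The Hessian at the origin is H = [[-14, -6, 0, 0], [-6, -6, 0, 0], [0, 0, -10, 0], [0, 0, 0, -4]].
An LDLᵀ factorisation of H has diagonal entries -14, -24/7, -10, -4.
So there are 4 negative pivots.
H is negative definite, so the origin is a strict local maximum.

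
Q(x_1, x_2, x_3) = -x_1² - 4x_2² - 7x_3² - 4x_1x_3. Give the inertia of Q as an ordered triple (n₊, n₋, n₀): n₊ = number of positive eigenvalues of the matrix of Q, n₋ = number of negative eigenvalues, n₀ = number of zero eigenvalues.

Write A = [[-1, 0, -2], [0, -4, 0], [-2, 0, -7]].
Symmetric row and column elimination reduces A to a congruent diagonal form with pivots -1, -4, -3.
That gives 3 negative pivots.

(0, 3, 0)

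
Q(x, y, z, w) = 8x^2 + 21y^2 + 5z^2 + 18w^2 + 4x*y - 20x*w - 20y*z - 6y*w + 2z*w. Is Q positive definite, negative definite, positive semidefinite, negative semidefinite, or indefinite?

positive definite

The symmetric matrix of Q is A = [[8, 2, 0, -10], [2, 21, -10, -3], [0, -10, 5, 1], [-10, -3, 1, 18]].
Leading principal minors: Δ_1 = 8, Δ_2 = 164, Δ_3 = 20, Δ_4 = 16.
All leading principal minors are positive, so by Sylvester's criterion Q is positive definite.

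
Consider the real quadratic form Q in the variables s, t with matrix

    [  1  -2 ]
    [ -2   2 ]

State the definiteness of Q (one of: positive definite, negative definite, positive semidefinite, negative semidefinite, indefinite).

indefinite

For the 2×2 matrix [[1, -2], [-2, 2]]: det = 1·2 − (-2)² = -2, trace = 3.
det < 0 so the eigenvalues have opposite signs; the form is indefinite.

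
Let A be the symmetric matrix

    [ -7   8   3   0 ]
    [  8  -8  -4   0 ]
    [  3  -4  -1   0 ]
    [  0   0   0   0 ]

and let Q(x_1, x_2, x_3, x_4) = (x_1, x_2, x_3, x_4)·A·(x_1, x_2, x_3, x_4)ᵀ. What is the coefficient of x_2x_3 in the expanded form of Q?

-8

The coefficient of x_2x_3 is A[2,3] + A[3,2] = 2·(-4) = -8.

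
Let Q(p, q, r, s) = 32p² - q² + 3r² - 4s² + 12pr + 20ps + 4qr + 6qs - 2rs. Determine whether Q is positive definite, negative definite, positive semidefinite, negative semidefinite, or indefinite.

indefinite

Write A = [[32, 0, 6, 10], [0, -1, 2, 3], [6, 2, 3, -1], [10, 3, -1, -4]].
Congruent diagonalization of A (simultaneous row and column reduction) yields pivots 32, -1, 47/8, 10/47.
Counting signs: 3 positive, 1 negative.
Hence Q is indefinite.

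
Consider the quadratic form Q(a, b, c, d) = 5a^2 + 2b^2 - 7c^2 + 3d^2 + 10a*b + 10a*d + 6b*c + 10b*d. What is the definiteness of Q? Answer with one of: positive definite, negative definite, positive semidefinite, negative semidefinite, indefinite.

The associated matrix is A = [[5, 5, 0, 5], [5, 2, 3, 5], [0, 3, -7, 0], [5, 5, 0, 3]].
Congruent diagonalization of A (simultaneous row and column reduction) yields pivots 5, -3, -4, -2.
That gives 1 positive, 3 negative pivots.
Hence Q is indefinite.

indefinite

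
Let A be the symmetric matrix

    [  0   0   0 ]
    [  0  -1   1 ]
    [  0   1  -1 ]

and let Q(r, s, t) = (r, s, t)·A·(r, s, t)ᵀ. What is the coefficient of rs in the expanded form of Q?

0

The coefficient of rs is A[1,2] + A[2,1] = 2·0 = 0.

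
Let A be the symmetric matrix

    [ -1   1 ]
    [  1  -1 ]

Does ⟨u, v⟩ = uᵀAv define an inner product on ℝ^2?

For the 2×2 matrix [[-1, 1], [1, -1]]: det = -1·-1 − (1)² = 0, trace = -2.
det = 0 so one eigenvalue is zero; the form is semidefinite with the sign of the trace.
⟨·,·⟩ is an inner product exactly when A is positive definite.

no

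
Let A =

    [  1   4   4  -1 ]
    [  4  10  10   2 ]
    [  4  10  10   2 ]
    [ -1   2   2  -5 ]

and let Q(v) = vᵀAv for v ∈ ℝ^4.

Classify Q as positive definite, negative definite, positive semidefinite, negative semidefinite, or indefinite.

Applying the same elementary operations to the rows and columns of A produces a congruent diagonal matrix with entries 1, -6, 0, 0.
Counting signs: 1 positive, 1 negative, 2 zero.
Hence Q is indefinite.

indefinite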